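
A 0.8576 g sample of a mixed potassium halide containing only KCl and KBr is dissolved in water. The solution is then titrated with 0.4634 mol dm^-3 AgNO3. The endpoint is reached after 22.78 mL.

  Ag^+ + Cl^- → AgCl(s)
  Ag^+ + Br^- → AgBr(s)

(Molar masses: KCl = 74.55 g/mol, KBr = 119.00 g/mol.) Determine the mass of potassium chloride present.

n(AgNO3) = 0.02278 × 0.4634 = 0.01056 mol
Let x = n(KCl), y = n(KBr).
Titrant: 1x + 1y = 0.01056;  mass: 74.55x + 119.00y = 0.8576
Solving, x = 8.967 × 10^-3 mol, y = 1.589 × 10^-3 mol
mass of KCl = 8.967 × 10^-3 × 74.55 = 0.6685 g

0.6685 g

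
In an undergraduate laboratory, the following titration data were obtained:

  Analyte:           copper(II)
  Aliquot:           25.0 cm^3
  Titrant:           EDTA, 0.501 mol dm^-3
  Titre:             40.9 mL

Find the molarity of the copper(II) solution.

Cu^2+ + EDTA^4- → [Cu(EDTA)]^2-
n(EDTA) = 0.0409 L × 0.501 mol/L = 0.0205 mol
n(Cu2+) = 0.0205 mol (1:1 mole ratio)
[Cu2+] = 0.0205 mol / 0.0250 L = 0.820 mol/L

0.820 mol/L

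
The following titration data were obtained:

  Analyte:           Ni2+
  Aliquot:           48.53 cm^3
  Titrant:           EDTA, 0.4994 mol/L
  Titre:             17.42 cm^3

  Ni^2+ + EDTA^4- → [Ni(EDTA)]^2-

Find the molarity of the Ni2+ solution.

n(EDTA) = 0.01742 L × 0.4994 mol/L = 8.700 × 10^-3 mol
n(Ni2+) = 8.700 × 10^-3 mol (1:1 mole ratio)
[Ni2+] = 8.700 × 10^-3 mol / 0.04853 L = 0.1793 mol/L

0.1793 mol/L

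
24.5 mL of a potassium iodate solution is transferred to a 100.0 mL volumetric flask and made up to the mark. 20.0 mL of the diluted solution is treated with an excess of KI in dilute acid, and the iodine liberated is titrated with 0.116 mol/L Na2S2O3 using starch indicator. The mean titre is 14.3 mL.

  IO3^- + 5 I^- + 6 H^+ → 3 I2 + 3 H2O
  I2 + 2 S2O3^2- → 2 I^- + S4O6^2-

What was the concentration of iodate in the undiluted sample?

0.0564 mol/L

n(S2O3^2-) = 0.0143 × 0.116 = 1.66 × 10^-3 mol
n(I2) = n(S2O3^2-)/2 = 8.29 × 10^-4 mol
From the 1:3 ratio, n(IO3^-) in the aliquot = 1/3 × 8.29 × 10^-4 = 2.76 × 10^-4 mol
[IO3^-]_dilute = 2.76 × 10^-4 / 0.0200 = 0.0138 mol/L
[IO3^-]_original = 0.0138 × 100.0/24.5 = 0.0564 mol/L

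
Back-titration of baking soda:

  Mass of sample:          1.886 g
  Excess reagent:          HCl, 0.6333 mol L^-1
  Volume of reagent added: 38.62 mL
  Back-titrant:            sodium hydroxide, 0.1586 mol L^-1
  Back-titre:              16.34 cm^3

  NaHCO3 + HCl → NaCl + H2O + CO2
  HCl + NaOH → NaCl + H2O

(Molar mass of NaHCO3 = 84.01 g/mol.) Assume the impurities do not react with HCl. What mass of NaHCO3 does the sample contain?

1.837 g

n(HCl) added = 0.03862 × 0.6333 = 0.02446 mol
n(NaOH) used in back-titration = 0.01634 × 0.1586 = 2.592 × 10^-3 mol
n(HCl) left over = 2.592 × 10^-3 mol (1:1 ratio)
n(HCl) consumed by analyte = 0.02446 − 2.592 × 10^-3 = 0.02187 mol
n(NaHCO3) = 0.02187 mol (1:1 ratio)
mass of NaHCO3 = 0.02187 × 84.01 = 1.837 g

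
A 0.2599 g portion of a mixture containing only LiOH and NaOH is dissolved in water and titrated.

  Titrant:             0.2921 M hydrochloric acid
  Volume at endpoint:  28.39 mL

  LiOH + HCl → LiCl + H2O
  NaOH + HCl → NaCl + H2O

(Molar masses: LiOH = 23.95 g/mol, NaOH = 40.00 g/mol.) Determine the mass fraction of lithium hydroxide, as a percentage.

n(HCl) = 0.02839 × 0.2921 = 8.293 × 10^-3 mol
Let x = n(LiOH), y = n(NaOH).
Titrant: 1x + 1y = 8.293 × 10^-3;  mass: 23.95x + 40.00y = 0.2599
Solving, x = 4.474 × 10^-3 mol, y = 3.819 × 10^-3 mol
mass of LiOH = 4.474 × 10^-3 × 23.95 = 0.1072 g
% LiOH = 0.1072 / 0.2599 × 100 = 41.23 %

41.23 %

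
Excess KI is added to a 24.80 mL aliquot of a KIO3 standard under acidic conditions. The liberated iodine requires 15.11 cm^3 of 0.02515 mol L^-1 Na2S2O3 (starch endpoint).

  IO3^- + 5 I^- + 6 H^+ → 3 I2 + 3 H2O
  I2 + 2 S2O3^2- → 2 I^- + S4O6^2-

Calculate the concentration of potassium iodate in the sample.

n(S2O3^2-) = 0.01511 × 0.02515 = 3.800 × 10^-4 mol
n(I2) = n(S2O3^2-)/2 = 1.900 × 10^-4 mol
From the 1:3 ratio, n(IO3^-) in the aliquot = 1/3 × 1.900 × 10^-4 = 6.334 × 10^-5 mol
[IO3^-] = 6.334 × 10^-5 / 0.02480 = 0.002554 mol/L

0.002554 mol/L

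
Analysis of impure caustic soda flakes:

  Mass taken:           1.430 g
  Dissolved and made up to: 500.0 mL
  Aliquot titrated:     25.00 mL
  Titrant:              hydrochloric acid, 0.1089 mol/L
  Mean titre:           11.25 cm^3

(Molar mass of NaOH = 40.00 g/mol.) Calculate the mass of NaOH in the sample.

NaOH + HCl → NaCl + H2O
n(HCl) per titration = 0.01125 × 0.1089 = 1.225 × 10^-3 mol
n(NaOH) in each aliquot = 1.225 × 10^-3 mol (1:1 ratio)
n(NaOH) in the whole flask = 1.225 × 10^-3 × 500.0/25.00 = 0.02450 mol
mass of NaOH = 0.02450 × 40.00 = 0.9801 g

0.9801 g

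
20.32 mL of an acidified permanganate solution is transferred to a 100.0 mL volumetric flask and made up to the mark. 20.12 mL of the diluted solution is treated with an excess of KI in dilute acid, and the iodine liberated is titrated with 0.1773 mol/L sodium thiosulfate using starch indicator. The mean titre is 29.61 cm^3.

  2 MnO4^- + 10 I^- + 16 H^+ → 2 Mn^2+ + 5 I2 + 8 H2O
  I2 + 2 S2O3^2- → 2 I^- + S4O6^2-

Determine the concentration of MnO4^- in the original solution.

0.2568 mol/L

n(S2O3^2-) = 0.02961 × 0.1773 = 5.250 × 10^-3 mol
n(I2) = n(S2O3^2-)/2 = 2.625 × 10^-3 mol
From the 2:5 ratio, n(MnO4^-) in the aliquot = 2/5 × 2.625 × 10^-3 = 1.050 × 10^-3 mol
[MnO4^-]_dilute = 1.050 × 10^-3 / 0.02012 = 0.05219 mol/L
[MnO4^-]_original = 0.05219 × 100.0/20.32 = 0.2568 mol/L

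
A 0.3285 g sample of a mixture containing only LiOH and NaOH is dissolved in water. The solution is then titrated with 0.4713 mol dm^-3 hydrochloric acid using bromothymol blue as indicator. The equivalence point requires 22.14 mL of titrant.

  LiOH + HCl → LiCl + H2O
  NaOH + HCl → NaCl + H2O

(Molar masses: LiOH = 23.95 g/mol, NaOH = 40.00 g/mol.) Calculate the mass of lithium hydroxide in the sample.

n(HCl) = 0.02214 × 0.4713 = 0.01043 mol
Let x = n(LiOH), y = n(NaOH).
Titrant: 1x + 1y = 0.01043;  mass: 23.95x + 40.00y = 0.3285
Solving, x = 5.538 × 10^-3 mol, y = 4.897 × 10^-3 mol
mass of LiOH = 5.538 × 10^-3 × 23.95 = 0.1326 g

0.1326 g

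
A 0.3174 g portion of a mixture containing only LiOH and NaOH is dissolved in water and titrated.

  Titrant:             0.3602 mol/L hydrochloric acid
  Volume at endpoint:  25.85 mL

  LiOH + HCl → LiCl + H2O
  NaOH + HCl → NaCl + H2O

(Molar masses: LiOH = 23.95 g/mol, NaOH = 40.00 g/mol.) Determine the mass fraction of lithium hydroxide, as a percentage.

n(HCl) = 0.02585 × 0.3602 = 9.311 × 10^-3 mol
Let x = n(LiOH), y = n(NaOH).
Titrant: 1x + 1y = 9.311 × 10^-3;  mass: 23.95x + 40.00y = 0.3174
Solving, x = 3.430 × 10^-3 mol, y = 5.881 × 10^-3 mol
mass of LiOH = 3.430 × 10^-3 × 23.95 = 0.08214 g
% LiOH = 0.08214 / 0.3174 × 100 = 25.88 %

25.88 %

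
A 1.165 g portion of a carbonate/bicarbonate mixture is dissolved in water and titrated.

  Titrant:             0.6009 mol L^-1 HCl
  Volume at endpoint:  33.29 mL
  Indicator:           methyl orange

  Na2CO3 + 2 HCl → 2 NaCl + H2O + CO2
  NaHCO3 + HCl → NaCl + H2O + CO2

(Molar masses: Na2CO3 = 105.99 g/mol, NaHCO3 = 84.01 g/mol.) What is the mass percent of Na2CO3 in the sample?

n(HCl) = 0.03329 × 0.6009 = 0.02000 mol
Let x = n(Na2CO3), y = n(NaHCO3).
Titrant: 2x + 1y = 0.02000;  mass: 105.99x + 84.01y = 1.165
Solving, x = 8.311 × 10^-3 mol, y = 3.382 × 10^-3 mol
mass of Na2CO3 = 8.311 × 10^-3 × 105.99 = 0.8809 g
% Na2CO3 = 0.8809 / 1.165 × 100 = 75.61 %

75.61 %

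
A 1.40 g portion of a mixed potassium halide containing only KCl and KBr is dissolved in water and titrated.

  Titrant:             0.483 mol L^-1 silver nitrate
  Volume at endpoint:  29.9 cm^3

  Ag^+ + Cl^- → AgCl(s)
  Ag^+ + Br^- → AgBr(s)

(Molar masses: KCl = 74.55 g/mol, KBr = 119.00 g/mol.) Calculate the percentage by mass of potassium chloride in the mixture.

38.2 %

n(AgNO3) = 0.0299 × 0.483 = 0.0144 mol
Let x = n(KCl), y = n(KBr).
Titrant: 1x + 1y = 0.0144;  mass: 74.55x + 119.00y = 1.40
Solving, x = 7.17 × 10^-3 mol, y = 7.27 × 10^-3 mol
mass of KCl = 7.17 × 10^-3 × 74.55 = 0.534 g
% KCl = 0.534 / 1.40 × 100 = 38.2 %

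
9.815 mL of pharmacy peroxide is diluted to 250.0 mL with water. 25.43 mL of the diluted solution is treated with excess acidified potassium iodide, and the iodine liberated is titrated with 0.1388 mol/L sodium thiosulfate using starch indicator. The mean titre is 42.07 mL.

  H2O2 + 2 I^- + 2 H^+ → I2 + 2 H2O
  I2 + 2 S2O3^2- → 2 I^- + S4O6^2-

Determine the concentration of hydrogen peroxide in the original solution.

2.924 mol/L

n(S2O3^2-) = 0.04207 × 0.1388 = 5.839 × 10^-3 mol
n(I2) = n(S2O3^2-)/2 = 2.920 × 10^-3 mol
n(H2O2) in the aliquot = 2.920 × 10^-3 mol (1:1 ratio)
[H2O2]_dilute = 2.920 × 10^-3 / 0.02543 = 0.1148 mol/L
[H2O2]_original = 0.1148 × 250.0/9.815 = 2.924 mol/L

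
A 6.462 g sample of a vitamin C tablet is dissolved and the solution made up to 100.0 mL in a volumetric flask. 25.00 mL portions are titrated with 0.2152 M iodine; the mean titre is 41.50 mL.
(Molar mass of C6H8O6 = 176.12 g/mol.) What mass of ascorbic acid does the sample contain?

C6H8O6 + I2 → C6H6O6 + 2 HI
n(I2) per titration = 0.04150 × 0.2152 = 8.931 × 10^-3 mol
n(C6H8O6) in each aliquot = 8.931 × 10^-3 mol (1:1 ratio)
n(C6H8O6) in the whole flask = 8.931 × 10^-3 × 100.0/25.00 = 0.03572 mol
mass of C6H8O6 = 0.03572 × 176.12 = 6.292 g

6.292 g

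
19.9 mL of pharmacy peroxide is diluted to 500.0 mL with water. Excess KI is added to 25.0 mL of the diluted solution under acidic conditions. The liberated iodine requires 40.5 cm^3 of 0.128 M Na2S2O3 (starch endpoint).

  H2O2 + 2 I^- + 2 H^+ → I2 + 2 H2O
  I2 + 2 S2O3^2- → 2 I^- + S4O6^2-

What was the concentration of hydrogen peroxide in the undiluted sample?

n(S2O3^2-) = 0.0405 × 0.128 = 5.18 × 10^-3 mol
n(I2) = n(S2O3^2-)/2 = 2.59 × 10^-3 mol
n(H2O2) in the aliquot = 2.59 × 10^-3 mol (1:1 ratio)
[H2O2]_dilute = 2.59 × 10^-3 / 0.0250 = 0.104 mol/L
[H2O2]_original = 0.104 × 500.0/19.9 = 2.61 mol/L

2.61 M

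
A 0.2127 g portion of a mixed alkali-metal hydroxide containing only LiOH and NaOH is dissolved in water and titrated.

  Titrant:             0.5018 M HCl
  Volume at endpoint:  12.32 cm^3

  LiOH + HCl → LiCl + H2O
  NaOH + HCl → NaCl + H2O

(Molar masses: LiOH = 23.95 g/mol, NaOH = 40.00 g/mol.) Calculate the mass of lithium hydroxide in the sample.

0.05161 g

n(HCl) = 0.01232 × 0.5018 = 6.182 × 10^-3 mol
Let x = n(LiOH), y = n(NaOH).
Titrant: 1x + 1y = 6.182 × 10^-3;  mass: 23.95x + 40.00y = 0.2127
Solving, x = 2.155 × 10^-3 mol, y = 4.027 × 10^-3 mol
mass of LiOH = 2.155 × 10^-3 × 23.95 = 0.05161 g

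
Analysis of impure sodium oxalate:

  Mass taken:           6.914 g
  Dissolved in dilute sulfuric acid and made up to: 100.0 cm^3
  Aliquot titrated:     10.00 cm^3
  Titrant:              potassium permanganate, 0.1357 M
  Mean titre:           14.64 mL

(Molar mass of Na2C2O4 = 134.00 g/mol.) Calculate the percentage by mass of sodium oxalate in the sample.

2 MnO4^- + 5 C2O4^2- + 16 H^+ → 2 Mn^2+ + 10 CO2 + 8 H2O
n(KMnO4) per titration = 0.01464 × 0.1357 = 1.987 × 10^-3 mol
From the 5:2 ratio, n(Na2C2O4) in each aliquot = 5/2 × 1.987 × 10^-3 = 4.967 × 10^-3 mol
n(Na2C2O4) in the whole flask = 4.967 × 10^-3 × 100.0/10.00 = 0.04967 mol
mass of Na2C2O4 = 0.04967 × 134.00 = 6.655 g
% Na2C2O4 = 6.655 / 6.914 × 100 = 96.26 %

96.26 %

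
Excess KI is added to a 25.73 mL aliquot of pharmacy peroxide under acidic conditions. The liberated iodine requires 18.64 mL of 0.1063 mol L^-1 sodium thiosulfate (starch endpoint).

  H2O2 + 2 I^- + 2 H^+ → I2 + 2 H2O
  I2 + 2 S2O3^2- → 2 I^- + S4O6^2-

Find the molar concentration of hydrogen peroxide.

n(S2O3^2-) = 0.01864 × 0.1063 = 1.981 × 10^-3 mol
n(I2) = n(S2O3^2-)/2 = 9.907 × 10^-4 mol
n(H2O2) in the aliquot = 9.907 × 10^-4 mol (1:1 ratio)
[H2O2] = 9.907 × 10^-4 / 0.02573 = 0.03850 mol/L

0.03850 mol/L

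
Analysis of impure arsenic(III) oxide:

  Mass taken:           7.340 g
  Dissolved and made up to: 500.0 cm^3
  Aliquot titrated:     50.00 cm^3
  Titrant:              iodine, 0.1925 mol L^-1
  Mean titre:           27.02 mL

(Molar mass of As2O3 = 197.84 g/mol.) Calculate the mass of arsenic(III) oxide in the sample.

As2O3 + 2 I2 + 2 H2O → As2O5 + 4 HI
n(I2) per titration = 0.02702 × 0.1925 = 5.201 × 10^-3 mol
From the 1:2 ratio, n(As2O3) in each aliquot = 1/2 × 5.201 × 10^-3 = 2.601 × 10^-3 mol
n(As2O3) in the whole flask = 2.601 × 10^-3 × 500.0/50.00 = 0.02601 mol
mass of As2O3 = 0.02601 × 197.84 = 5.145 g

5.145 g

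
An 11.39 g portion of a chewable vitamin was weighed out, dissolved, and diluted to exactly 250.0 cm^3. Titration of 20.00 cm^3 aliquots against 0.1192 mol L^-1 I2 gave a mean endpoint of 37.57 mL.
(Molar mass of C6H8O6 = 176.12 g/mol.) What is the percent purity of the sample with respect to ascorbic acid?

C6H8O6 + I2 → C6H6O6 + 2 HI
n(I2) per titration = 0.03757 × 0.1192 = 4.478 × 10^-3 mol
n(C6H8O6) in each aliquot = 4.478 × 10^-3 mol (1:1 ratio)
n(C6H8O6) in the whole flask = 4.478 × 10^-3 × 250.0/20.00 = 0.05598 mol
mass of C6H8O6 = 0.05598 × 176.12 = 9.859 g
% C6H8O6 = 9.859 / 11.39 × 100 = 86.56 %

86.56 %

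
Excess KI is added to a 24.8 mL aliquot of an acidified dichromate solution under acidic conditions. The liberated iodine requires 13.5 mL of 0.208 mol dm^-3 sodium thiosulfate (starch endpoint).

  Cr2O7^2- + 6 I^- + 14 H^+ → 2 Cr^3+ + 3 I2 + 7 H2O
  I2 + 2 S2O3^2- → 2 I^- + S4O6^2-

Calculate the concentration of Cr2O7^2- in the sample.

0.0189 mol/L

n(S2O3^2-) = 0.0135 × 0.208 = 2.81 × 10^-3 mol
n(I2) = n(S2O3^2-)/2 = 1.40 × 10^-3 mol
From the 1:3 ratio, n(Cr2O7^2-) in the aliquot = 1/3 × 1.40 × 10^-3 = 4.68 × 10^-4 mol
[Cr2O7^2-] = 4.68 × 10^-4 / 0.0248 = 0.0189 mol/L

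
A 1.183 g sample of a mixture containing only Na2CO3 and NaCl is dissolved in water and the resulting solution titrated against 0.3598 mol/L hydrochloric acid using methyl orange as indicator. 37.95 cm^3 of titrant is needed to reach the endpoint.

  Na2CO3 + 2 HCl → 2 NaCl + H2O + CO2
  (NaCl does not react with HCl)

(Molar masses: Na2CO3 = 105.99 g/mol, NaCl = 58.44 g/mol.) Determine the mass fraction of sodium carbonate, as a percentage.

61.17 %

n(HCl) = 0.03795 × 0.3598 = 0.01365 mol
Let x = n(Na2CO3), y = n(NaCl).
Titrant: 2x = 0.01365;  mass: 105.99x + 58.44y = 1.183
Solving, x = 6.827 × 10^-3 mol, y = 7.861 × 10^-3 mol
mass of Na2CO3 = 6.827 × 10^-3 × 105.99 = 0.7236 g
% Na2CO3 = 0.7236 / 1.183 × 100 = 61.17 %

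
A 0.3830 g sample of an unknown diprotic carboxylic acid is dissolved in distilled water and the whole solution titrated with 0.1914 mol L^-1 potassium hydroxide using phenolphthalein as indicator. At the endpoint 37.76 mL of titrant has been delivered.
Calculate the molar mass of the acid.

106.0 g/mol

n(KOH) = 0.03776 L × 0.1914 mol/L = 7.227 × 10^-3 mol
From the 1:2 ratio, n(H2A) = 1/2 × 7.227 × 10^-3 = 3.614 × 10^-3 mol
M = m / n = 0.3830 g / 3.614 × 10^-3 mol = 106.0 g/mol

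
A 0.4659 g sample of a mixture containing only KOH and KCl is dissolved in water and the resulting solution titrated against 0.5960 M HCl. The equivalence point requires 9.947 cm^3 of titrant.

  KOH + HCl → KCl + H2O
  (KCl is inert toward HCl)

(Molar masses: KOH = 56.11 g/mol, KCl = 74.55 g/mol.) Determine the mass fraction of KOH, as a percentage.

n(HCl) = 0.009947 × 0.5960 = 5.928 × 10^-3 mol
Let x = n(KOH), y = n(KCl).
Titrant: 1x = 5.928 × 10^-3;  mass: 56.11x + 74.55y = 0.4659
Solving, x = 5.928 × 10^-3 mol, y = 1.787 × 10^-3 mol
mass of KOH = 5.928 × 10^-3 × 56.11 = 0.3326 g
% KOH = 0.3326 / 0.4659 × 100 = 71.40 %

71.40 %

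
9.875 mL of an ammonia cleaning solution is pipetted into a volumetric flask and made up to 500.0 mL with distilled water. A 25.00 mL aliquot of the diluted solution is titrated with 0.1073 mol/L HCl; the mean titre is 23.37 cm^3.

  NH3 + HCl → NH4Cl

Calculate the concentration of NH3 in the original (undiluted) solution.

5.079 mol/L

n(HCl) = 0.02337 × 0.1073 = 2.508 × 10^-3 mol
n(NH3) in the aliquot = 2.508 × 10^-3 mol (1:1 ratio)
[NH3]_dilute = 2.508 × 10^-3 / 0.02500 = 0.1003 mol/L
Dilution factor = 500.0 / 9.875 = 50.63
[NH3]_stock = 0.1003 × 50.63 = 5.079 mol/L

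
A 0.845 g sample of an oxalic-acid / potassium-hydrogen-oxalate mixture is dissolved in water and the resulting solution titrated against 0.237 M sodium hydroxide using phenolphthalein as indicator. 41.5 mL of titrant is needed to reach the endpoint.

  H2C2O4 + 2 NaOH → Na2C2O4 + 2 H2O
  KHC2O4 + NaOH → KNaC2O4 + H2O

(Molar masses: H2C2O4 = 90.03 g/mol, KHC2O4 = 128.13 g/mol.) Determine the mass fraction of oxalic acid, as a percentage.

26.6 %

n(NaOH) = 0.0415 × 0.237 = 9.84 × 10^-3 mol
Let x = n(H2C2O4), y = n(KHC2O4).
Titrant: 2x + 1y = 9.84 × 10^-3;  mass: 90.03x + 128.13y = 0.845
Solving, x = 2.50 × 10^-3 mol, y = 4.84 × 10^-3 mol
mass of H2C2O4 = 2.50 × 10^-3 × 90.03 = 0.225 g
% H2C2O4 = 0.225 / 0.845 × 100 = 26.6 %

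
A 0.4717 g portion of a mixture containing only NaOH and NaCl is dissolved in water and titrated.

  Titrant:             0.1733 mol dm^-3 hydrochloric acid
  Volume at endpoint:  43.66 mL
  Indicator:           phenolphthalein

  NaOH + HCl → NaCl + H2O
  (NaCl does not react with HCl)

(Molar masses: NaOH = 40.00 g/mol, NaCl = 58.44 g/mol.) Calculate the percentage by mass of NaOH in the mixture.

n(HCl) = 0.04366 × 0.1733 = 7.566 × 10^-3 mol
Let x = n(NaOH), y = n(NaCl).
Titrant: 1x = 7.566 × 10^-3;  mass: 40.00x + 58.44y = 0.4717
Solving, x = 7.566 × 10^-3 mol, y = 2.893 × 10^-3 mol
mass of NaOH = 7.566 × 10^-3 × 40.00 = 0.3027 g
% NaOH = 0.3027 / 0.4717 × 100 = 64.16 %

64.16 %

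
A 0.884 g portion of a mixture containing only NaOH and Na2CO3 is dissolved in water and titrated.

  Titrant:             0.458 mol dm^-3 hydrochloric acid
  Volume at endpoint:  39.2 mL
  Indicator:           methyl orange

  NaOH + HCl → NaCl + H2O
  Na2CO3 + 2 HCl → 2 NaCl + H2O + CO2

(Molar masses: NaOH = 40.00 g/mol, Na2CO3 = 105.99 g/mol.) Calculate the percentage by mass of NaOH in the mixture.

23.5 %

n(HCl) = 0.0392 × 0.458 = 0.0180 mol
Let x = n(NaOH), y = n(Na2CO3).
Titrant: 1x + 2y = 0.0180;  mass: 40.00x + 105.99y = 0.884
Solving, x = 5.19 × 10^-3 mol, y = 6.38 × 10^-3 mol
mass of NaOH = 5.19 × 10^-3 × 40.00 = 0.208 g
% NaOH = 0.208 / 0.884 × 100 = 23.5 %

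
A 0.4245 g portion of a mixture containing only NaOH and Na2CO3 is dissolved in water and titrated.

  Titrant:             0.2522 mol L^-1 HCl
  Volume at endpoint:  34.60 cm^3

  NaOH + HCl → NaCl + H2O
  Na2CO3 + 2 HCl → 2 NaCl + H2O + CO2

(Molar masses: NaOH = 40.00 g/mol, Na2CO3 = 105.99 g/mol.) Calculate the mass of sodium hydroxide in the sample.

n(HCl) = 0.03460 × 0.2522 = 8.726 × 10^-3 mol
Let x = n(NaOH), y = n(Na2CO3).
Titrant: 1x + 2y = 8.726 × 10^-3;  mass: 40.00x + 105.99y = 0.4245
Solving, x = 2.920 × 10^-3 mol, y = 2.903 × 10^-3 mol
mass of NaOH = 2.920 × 10^-3 × 40.00 = 0.1168 g

0.1168 g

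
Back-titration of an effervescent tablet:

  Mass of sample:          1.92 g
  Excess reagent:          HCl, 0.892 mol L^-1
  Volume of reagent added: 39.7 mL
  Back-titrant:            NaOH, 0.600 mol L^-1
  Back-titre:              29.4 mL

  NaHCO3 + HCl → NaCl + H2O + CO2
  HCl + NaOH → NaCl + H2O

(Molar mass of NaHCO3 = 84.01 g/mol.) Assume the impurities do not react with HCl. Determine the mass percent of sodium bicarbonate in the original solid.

77.8 %

n(HCl) added = 0.0397 × 0.892 = 0.0354 mol
n(NaOH) used in back-titration = 0.0294 × 0.600 = 0.0176 mol
n(HCl) left over = 0.0176 mol (1:1 ratio)
n(HCl) consumed by analyte = 0.0354 − 0.0176 = 0.0178 mol
n(NaHCO3) = 0.0178 mol (1:1 ratio)
mass of NaHCO3 = 0.0178 × 84.01 = 1.49 g
% NaHCO3 = 1.49 / 1.92 × 100 = 77.8 %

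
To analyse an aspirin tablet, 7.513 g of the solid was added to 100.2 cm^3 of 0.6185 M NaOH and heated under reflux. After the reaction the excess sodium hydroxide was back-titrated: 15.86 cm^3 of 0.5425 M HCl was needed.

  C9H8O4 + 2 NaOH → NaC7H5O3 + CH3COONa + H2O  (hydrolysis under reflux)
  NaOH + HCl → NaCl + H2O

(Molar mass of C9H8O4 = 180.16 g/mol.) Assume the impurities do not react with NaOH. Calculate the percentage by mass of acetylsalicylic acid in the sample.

63.99 %

n(NaOH) added = 0.1002 × 0.6185 = 0.06197 mol
n(HCl) used in back-titration = 0.01586 × 0.5425 = 8.604 × 10^-3 mol
n(NaOH) left over = 8.604 × 10^-3 mol (1:1 ratio)
n(NaOH) consumed by analyte = 0.06197 − 8.604 × 10^-3 = 0.05337 mol
From the 1:2 ratio, n(C9H8O4) = 1/2 × 0.05337 = 0.02668 mol
mass of C9H8O4 = 0.02668 × 180.16 = 4.808 g
% C9H8O4 = 4.808 / 7.513 × 100 = 63.99 %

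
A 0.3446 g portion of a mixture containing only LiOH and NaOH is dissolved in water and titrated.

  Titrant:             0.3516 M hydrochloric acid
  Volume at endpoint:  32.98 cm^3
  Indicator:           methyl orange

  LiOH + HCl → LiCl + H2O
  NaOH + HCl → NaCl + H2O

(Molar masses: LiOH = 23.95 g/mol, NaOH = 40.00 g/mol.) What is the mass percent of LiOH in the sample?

n(HCl) = 0.03298 × 0.3516 = 0.01160 mol
Let x = n(LiOH), y = n(NaOH).
Titrant: 1x + 1y = 0.01160;  mass: 23.95x + 40.00y = 0.3446
Solving, x = 7.429 × 10^-3 mol, y = 4.167 × 10^-3 mol
mass of LiOH = 7.429 × 10^-3 × 23.95 = 0.1779 g
% LiOH = 0.1779 / 0.3446 × 100 = 51.63 %

51.63 %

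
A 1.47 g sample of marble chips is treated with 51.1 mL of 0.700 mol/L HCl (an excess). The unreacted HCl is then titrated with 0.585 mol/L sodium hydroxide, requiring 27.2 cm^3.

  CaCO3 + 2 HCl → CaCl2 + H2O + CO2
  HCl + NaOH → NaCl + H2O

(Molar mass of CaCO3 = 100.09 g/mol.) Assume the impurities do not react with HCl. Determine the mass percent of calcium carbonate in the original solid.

67.6 %

n(HCl) added = 0.0511 × 0.700 = 0.0358 mol
n(NaOH) used in back-titration = 0.0272 × 0.585 = 0.0159 mol
n(HCl) left over = 0.0159 mol (1:1 ratio)
n(HCl) consumed by analyte = 0.0358 − 0.0159 = 0.0199 mol
From the 1:2 ratio, n(CaCO3) = 1/2 × 0.0199 = 9.93 × 10^-3 mol
mass of CaCO3 = 9.93 × 10^-3 × 100.09 = 0.994 g
% CaCO3 = 0.994 / 1.47 × 100 = 67.6 %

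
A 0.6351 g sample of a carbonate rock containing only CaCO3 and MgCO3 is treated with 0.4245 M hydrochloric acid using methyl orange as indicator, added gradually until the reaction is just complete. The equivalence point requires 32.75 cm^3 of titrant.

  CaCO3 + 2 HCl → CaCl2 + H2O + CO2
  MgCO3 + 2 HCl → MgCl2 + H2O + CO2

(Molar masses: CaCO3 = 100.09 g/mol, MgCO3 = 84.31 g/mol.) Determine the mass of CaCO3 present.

n(HCl) = 0.03275 × 0.4245 = 0.01390 mol
Let x = n(CaCO3), y = n(MgCO3).
Titrant: 2x + 2y = 0.01390;  mass: 100.09x + 84.31y = 0.6351
Solving, x = 3.108 × 10^-3 mol, y = 3.843 × 10^-3 mol
mass of CaCO3 = 3.108 × 10^-3 × 100.09 = 0.3111 g

0.3111 g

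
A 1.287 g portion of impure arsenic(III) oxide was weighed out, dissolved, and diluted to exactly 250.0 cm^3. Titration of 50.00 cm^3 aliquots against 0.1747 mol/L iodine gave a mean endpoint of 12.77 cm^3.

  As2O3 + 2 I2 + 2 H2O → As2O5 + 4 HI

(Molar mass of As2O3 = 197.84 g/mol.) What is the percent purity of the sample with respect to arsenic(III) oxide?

85.74 %

n(I2) per titration = 0.01277 × 0.1747 = 2.231 × 10^-3 mol
From the 1:2 ratio, n(As2O3) in each aliquot = 1/2 × 2.231 × 10^-3 = 1.115 × 10^-3 mol
n(As2O3) in the whole flask = 1.115 × 10^-3 × 250.0/50.00 = 5.577 × 10^-3 mol
mass of As2O3 = 5.577 × 10^-3 × 197.84 = 1.103 g
% As2O3 = 1.103 / 1.287 × 100 = 85.74 %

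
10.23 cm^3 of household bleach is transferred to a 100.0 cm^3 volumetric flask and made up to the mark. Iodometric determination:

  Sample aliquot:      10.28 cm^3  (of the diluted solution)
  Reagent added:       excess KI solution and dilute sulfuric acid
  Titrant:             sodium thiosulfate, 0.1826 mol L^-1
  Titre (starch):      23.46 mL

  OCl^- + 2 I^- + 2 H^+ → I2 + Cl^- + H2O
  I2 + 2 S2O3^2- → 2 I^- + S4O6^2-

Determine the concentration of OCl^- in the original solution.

2.037 mol/L

n(S2O3^2-) = 0.02346 × 0.1826 = 4.284 × 10^-3 mol
n(I2) = n(S2O3^2-)/2 = 2.142 × 10^-3 mol
n(OCl^-) in the aliquot = 2.142 × 10^-3 mol (1:1 ratio)
[OCl^-]_dilute = 2.142 × 10^-3 / 0.01028 = 0.2084 mol/L
[OCl^-]_original = 0.2084 × 100.0/10.23 = 2.037 mol/L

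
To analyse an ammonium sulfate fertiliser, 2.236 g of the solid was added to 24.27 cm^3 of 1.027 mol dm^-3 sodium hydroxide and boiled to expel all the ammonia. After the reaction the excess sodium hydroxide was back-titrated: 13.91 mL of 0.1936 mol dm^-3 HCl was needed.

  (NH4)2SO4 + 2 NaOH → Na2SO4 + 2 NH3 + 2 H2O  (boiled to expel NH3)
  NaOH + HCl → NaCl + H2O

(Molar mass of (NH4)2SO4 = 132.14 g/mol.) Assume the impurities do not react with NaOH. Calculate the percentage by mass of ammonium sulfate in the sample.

65.69 %

n(NaOH) added = 0.02427 × 1.027 = 0.02493 mol
n(HCl) used in back-titration = 0.01391 × 0.1936 = 2.693 × 10^-3 mol
n(NaOH) left over = 2.693 × 10^-3 mol (1:1 ratio)
n(NaOH) consumed by analyte = 0.02493 − 2.693 × 10^-3 = 0.02223 mol
From the 1:2 ratio, n((NH4)2SO4) = 1/2 × 0.02223 = 0.01112 mol
mass of (NH4)2SO4 = 0.01112 × 132.14 = 1.469 g
% (NH4)2SO4 = 1.469 / 2.236 × 100 = 65.69 %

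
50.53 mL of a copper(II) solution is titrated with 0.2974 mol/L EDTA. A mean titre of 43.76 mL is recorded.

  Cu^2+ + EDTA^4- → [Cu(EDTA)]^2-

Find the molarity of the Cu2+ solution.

n(EDTA) = 0.04376 L × 0.2974 mol/L = 0.01301 mol
n(Cu2+) = 0.01301 mol (1:1 mole ratio)
[Cu2+] = 0.01301 mol / 0.05053 L = 0.2576 mol/L

0.2576 mol/L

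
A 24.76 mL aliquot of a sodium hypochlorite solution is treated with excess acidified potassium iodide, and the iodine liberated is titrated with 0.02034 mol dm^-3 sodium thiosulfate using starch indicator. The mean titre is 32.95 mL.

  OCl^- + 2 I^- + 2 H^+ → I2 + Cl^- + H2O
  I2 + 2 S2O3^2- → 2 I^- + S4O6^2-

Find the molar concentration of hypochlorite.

n(S2O3^2-) = 0.03295 × 0.02034 = 6.702 × 10^-4 mol
n(I2) = n(S2O3^2-)/2 = 3.351 × 10^-4 mol
n(OCl^-) in the aliquot = 3.351 × 10^-4 mol (1:1 ratio)
[OCl^-] = 3.351 × 10^-4 / 0.02476 = 0.01353 mol/L

0.01353 mol/L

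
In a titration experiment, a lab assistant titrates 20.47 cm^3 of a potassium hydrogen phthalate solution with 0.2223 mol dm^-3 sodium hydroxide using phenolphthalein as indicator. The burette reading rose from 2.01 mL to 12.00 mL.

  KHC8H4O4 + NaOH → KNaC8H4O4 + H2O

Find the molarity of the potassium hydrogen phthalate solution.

0.1085 mol/L

n(NaOH) = 0.009990 L × 0.2223 mol/L = 2.221 × 10^-3 mol
n(KHC8H4O4) = 2.221 × 10^-3 mol (1:1 mole ratio)
[KHC8H4O4] = 2.221 × 10^-3 mol / 0.02047 L = 0.1085 mol/L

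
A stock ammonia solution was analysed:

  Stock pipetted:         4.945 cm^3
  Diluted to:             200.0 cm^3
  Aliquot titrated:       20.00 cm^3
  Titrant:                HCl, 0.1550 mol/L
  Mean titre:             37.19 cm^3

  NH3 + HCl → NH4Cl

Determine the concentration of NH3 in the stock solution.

n(HCl) = 0.03719 × 0.1550 = 5.764 × 10^-3 mol
n(NH3) in the aliquot = 5.764 × 10^-3 mol (1:1 ratio)
[NH3]_dilute = 5.764 × 10^-3 / 0.02000 = 0.2882 mol/L
Dilution factor = 200.0 / 4.945 = 40.44
[NH3]_stock = 0.2882 × 40.44 = 11.66 mol/L

11.66 mol/L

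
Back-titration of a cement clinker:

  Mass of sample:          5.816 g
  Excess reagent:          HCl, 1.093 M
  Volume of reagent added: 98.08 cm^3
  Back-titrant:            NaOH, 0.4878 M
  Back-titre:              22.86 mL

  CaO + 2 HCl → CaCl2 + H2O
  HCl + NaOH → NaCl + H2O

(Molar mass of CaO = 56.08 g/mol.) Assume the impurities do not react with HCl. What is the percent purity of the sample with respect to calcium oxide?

n(HCl) added = 0.09808 × 1.093 = 0.1072 mol
n(NaOH) used in back-titration = 0.02286 × 0.4878 = 0.01115 mol
n(HCl) left over = 0.01115 mol (1:1 ratio)
n(HCl) consumed by analyte = 0.1072 − 0.01115 = 0.09605 mol
From the 1:2 ratio, n(CaO) = 1/2 × 0.09605 = 0.04803 mol
mass of CaO = 0.04803 × 56.08 = 2.693 g
% CaO = 2.693 / 5.816 × 100 = 46.31 %

46.31 %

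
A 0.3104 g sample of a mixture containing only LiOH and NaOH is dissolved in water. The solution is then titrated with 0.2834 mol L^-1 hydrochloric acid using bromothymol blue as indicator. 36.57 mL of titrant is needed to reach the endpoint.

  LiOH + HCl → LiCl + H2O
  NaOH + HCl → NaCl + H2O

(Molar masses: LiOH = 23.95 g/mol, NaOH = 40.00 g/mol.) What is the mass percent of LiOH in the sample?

50.07 %

n(HCl) = 0.03657 × 0.2834 = 0.01036 mol
Let x = n(LiOH), y = n(NaOH).
Titrant: 1x + 1y = 0.01036;  mass: 23.95x + 40.00y = 0.3104
Solving, x = 6.490 × 10^-3 mol, y = 3.874 × 10^-3 mol
mass of LiOH = 6.490 × 10^-3 × 23.95 = 0.1554 g
% LiOH = 0.1554 / 0.3104 × 100 = 50.07 %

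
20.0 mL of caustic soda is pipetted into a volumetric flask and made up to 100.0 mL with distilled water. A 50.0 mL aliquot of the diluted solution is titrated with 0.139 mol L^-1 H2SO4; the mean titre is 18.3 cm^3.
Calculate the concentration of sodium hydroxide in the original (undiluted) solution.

2 NaOH + H2SO4 → Na2SO4 + 2 H2O
n(H2SO4) = 0.0183 × 0.139 = 2.54 × 10^-3 mol
From the 2:1 ratio, n(NaOH) in the aliquot = 2/1 × 2.54 × 10^-3 = 5.09 × 10^-3 mol
[NaOH]_dilute = 5.09 × 10^-3 / 0.0500 = 0.102 mol/L
Dilution factor = 100.0 / 20.0 = 5.000
[NaOH]_stock = 0.102 × 5.000 = 0.509 mol/L

0.509 mol/L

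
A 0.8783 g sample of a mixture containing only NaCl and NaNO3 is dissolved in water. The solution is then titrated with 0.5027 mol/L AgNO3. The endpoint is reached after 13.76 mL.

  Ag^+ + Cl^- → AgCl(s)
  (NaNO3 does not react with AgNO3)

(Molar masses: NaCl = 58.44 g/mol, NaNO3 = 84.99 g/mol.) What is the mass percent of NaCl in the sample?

46.03 %

n(AgNO3) = 0.01376 × 0.5027 = 6.917 × 10^-3 mol
Let x = n(NaCl), y = n(NaNO3).
Titrant: 1x = 6.917 × 10^-3;  mass: 58.44x + 84.99y = 0.8783
Solving, x = 6.917 × 10^-3 mol, y = 5.578 × 10^-3 mol
mass of NaCl = 6.917 × 10^-3 × 58.44 = 0.4042 g
% NaCl = 0.4042 / 0.8783 × 100 = 46.03 %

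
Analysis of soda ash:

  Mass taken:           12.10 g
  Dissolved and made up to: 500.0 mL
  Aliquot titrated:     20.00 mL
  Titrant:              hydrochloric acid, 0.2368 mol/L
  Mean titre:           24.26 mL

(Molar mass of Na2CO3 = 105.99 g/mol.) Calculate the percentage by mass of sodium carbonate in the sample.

62.90 %

Na2CO3 + 2 HCl → 2 NaCl + H2O + CO2
n(HCl) per titration = 0.02426 × 0.2368 = 5.745 × 10^-3 mol
From the 1:2 ratio, n(Na2CO3) in each aliquot = 1/2 × 5.745 × 10^-3 = 2.872 × 10^-3 mol
n(Na2CO3) in the whole flask = 2.872 × 10^-3 × 500.0/20.00 = 0.07181 mol
mass of Na2CO3 = 0.07181 × 105.99 = 7.611 g
% Na2CO3 = 7.611 / 12.10 × 100 = 62.90 %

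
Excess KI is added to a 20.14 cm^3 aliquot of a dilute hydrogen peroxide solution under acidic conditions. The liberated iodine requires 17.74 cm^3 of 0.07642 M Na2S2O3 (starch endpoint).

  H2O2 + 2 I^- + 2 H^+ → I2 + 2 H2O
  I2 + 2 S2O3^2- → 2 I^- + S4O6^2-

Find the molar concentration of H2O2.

0.03366 M

n(S2O3^2-) = 0.01774 × 0.07642 = 1.356 × 10^-3 mol
n(I2) = n(S2O3^2-)/2 = 6.778 × 10^-4 mol
n(H2O2) in the aliquot = 6.778 × 10^-4 mol (1:1 ratio)
[H2O2] = 6.778 × 10^-4 / 0.02014 = 0.03366 mol/L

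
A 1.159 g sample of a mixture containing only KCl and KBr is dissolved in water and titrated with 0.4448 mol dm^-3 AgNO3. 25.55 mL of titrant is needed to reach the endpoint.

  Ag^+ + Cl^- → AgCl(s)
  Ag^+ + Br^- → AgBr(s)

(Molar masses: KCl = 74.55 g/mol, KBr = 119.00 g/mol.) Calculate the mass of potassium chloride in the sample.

n(AgNO3) = 0.02555 × 0.4448 = 0.01136 mol
Let x = n(KCl), y = n(KBr).
Titrant: 1x + 1y = 0.01136;  mass: 74.55x + 119.00y = 1.159
Solving, x = 4.351 × 10^-3 mol, y = 7.014 × 10^-3 mol
mass of KCl = 4.351 × 10^-3 × 74.55 = 0.3244 g

0.3244 g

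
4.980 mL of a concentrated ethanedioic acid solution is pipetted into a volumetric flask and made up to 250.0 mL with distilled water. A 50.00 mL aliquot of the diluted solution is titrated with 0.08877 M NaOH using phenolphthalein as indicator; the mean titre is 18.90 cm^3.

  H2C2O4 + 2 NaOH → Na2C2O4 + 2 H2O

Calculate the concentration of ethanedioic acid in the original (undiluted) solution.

0.8422 M

n(NaOH) = 0.01890 × 0.08877 = 1.678 × 10^-3 mol
From the 1:2 ratio, n(H2C2O4) in the aliquot = 1/2 × 1.678 × 10^-3 = 8.389 × 10^-4 mol
[H2C2O4]_dilute = 8.389 × 10^-4 / 0.05000 = 0.01678 mol/L
Dilution factor = 250.0 / 4.980 = 50.20
[H2C2O4]_stock = 0.01678 × 50.20 = 0.8422 mol/L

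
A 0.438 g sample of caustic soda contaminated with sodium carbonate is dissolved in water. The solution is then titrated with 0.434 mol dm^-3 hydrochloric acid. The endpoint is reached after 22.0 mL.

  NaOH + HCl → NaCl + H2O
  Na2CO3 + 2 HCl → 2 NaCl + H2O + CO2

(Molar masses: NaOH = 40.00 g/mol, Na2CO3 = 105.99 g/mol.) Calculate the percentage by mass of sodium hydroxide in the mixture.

47.8 %

n(HCl) = 0.0220 × 0.434 = 9.55 × 10^-3 mol
Let x = n(NaOH), y = n(Na2CO3).
Titrant: 1x + 2y = 9.55 × 10^-3;  mass: 40.00x + 105.99y = 0.438
Solving, x = 5.23 × 10^-3 mol, y = 2.16 × 10^-3 mol
mass of NaOH = 5.23 × 10^-3 × 40.00 = 0.209 g
% NaOH = 0.209 / 0.438 × 100 = 47.8 %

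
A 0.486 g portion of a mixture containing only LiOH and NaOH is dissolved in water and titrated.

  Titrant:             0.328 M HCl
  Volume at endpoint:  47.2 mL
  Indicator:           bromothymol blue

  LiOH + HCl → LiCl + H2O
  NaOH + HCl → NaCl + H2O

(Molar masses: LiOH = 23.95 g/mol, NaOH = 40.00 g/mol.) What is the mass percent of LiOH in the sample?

40.9 %

n(HCl) = 0.0472 × 0.328 = 0.0155 mol
Let x = n(LiOH), y = n(NaOH).
Titrant: 1x + 1y = 0.0155;  mass: 23.95x + 40.00y = 0.486
Solving, x = 8.30 × 10^-3 mol, y = 7.18 × 10^-3 mol
mass of LiOH = 8.30 × 10^-3 × 23.95 = 0.199 g
% LiOH = 0.199 / 0.486 × 100 = 40.9 %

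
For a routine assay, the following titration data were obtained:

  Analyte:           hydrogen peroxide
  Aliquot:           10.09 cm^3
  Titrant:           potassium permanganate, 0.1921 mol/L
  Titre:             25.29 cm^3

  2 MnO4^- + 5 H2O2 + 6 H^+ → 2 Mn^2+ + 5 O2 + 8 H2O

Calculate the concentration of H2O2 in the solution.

1.204 mol/L

n(KMnO4) = 0.02529 L × 0.1921 mol/L = 4.858 × 10^-3 mol
From the 5:2 mole ratio, n(H2O2) = 5/2 × 4.858 × 10^-3 = 0.01215 mol
[H2O2] = 0.01215 mol / 0.01009 L = 1.204 mol/L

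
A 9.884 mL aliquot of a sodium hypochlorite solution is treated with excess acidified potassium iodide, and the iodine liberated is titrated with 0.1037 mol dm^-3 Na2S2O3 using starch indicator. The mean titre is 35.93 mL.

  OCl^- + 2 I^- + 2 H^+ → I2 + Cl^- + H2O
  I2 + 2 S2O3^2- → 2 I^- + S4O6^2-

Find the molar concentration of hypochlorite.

0.1885 mol/L

n(S2O3^2-) = 0.03593 × 0.1037 = 3.726 × 10^-3 mol
n(I2) = n(S2O3^2-)/2 = 1.863 × 10^-3 mol
n(OCl^-) in the aliquot = 1.863 × 10^-3 mol (1:1 ratio)
[OCl^-] = 1.863 × 10^-3 / 0.009884 = 0.1885 mol/L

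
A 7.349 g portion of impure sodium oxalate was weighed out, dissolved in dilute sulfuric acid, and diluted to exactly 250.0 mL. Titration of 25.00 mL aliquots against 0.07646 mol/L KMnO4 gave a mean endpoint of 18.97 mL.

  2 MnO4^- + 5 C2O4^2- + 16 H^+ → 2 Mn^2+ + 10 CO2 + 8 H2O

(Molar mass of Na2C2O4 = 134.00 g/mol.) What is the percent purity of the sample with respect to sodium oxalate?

n(KMnO4) per titration = 0.01897 × 0.07646 = 1.450 × 10^-3 mol
From the 5:2 ratio, n(Na2C2O4) in each aliquot = 5/2 × 1.450 × 10^-3 = 3.626 × 10^-3 mol
n(Na2C2O4) in the whole flask = 3.626 × 10^-3 × 250.0/25.00 = 0.03626 mol
mass of Na2C2O4 = 0.03626 × 134.00 = 4.859 g
% Na2C2O4 = 4.859 / 7.349 × 100 = 66.12 %

66.12 %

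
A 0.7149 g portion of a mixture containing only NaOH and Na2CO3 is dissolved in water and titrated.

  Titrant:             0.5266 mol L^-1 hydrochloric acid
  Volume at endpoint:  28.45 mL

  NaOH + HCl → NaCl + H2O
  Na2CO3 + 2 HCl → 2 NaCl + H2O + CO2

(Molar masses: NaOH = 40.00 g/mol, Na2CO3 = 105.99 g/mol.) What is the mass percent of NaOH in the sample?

34.04 %

n(HCl) = 0.02845 × 0.5266 = 0.01498 mol
Let x = n(NaOH), y = n(Na2CO3).
Titrant: 1x + 2y = 0.01498;  mass: 40.00x + 105.99y = 0.7149
Solving, x = 6.084 × 10^-3 mol, y = 4.449 × 10^-3 mol
mass of NaOH = 6.084 × 10^-3 × 40.00 = 0.2434 g
% NaOH = 0.2434 / 0.7149 × 100 = 34.04 %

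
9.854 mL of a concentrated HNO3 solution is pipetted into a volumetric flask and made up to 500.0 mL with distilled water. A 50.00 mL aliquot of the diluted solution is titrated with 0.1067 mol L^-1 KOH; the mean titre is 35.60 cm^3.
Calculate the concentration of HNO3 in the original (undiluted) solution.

HNO3 + KOH → KNO3 + H2O
n(KOH) = 0.03560 × 0.1067 = 3.799 × 10^-3 mol
n(HNO3) in the aliquot = 3.799 × 10^-3 mol (1:1 ratio)
[HNO3]_dilute = 3.799 × 10^-3 / 0.05000 = 0.07597 mol/L
Dilution factor = 500.0 / 9.854 = 50.74
[HNO3]_stock = 0.07597 × 50.74 = 3.855 mol/L

3.855 mol/L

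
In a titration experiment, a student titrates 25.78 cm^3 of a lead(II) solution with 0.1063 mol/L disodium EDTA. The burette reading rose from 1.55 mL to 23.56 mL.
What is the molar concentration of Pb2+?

0.09075 mol/L

Pb^2+ + EDTA^4- → [Pb(EDTA)]^2-
n(EDTA) = 0.02201 L × 0.1063 mol/L = 2.340 × 10^-3 mol
n(Pb2+) = 2.340 × 10^-3 mol (1:1 mole ratio)
[Pb2+] = 2.340 × 10^-3 mol / 0.02578 L = 0.09075 mol/L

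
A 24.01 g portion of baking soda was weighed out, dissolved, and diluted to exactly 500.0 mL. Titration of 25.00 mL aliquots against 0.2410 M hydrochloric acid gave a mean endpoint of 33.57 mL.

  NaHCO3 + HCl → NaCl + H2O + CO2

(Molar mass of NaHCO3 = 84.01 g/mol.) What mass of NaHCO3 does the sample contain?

13.59 g

n(HCl) per titration = 0.03357 × 0.2410 = 8.090 × 10^-3 mol
n(NaHCO3) in each aliquot = 8.090 × 10^-3 mol (1:1 ratio)
n(NaHCO3) in the whole flask = 8.090 × 10^-3 × 500.0/25.00 = 0.1618 mol
mass of NaHCO3 = 0.1618 × 84.01 = 13.59 g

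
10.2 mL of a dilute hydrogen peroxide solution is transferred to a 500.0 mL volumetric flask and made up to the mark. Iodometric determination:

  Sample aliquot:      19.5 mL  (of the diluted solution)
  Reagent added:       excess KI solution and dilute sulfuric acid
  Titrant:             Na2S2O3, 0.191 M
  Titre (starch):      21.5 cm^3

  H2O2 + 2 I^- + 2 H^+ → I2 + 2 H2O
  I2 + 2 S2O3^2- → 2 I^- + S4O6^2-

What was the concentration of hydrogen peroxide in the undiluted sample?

5.16 M

n(S2O3^2-) = 0.0215 × 0.191 = 4.11 × 10^-3 mol
n(I2) = n(S2O3^2-)/2 = 2.05 × 10^-3 mol
n(H2O2) in the aliquot = 2.05 × 10^-3 mol (1:1 ratio)
[H2O2]_dilute = 2.05 × 10^-3 / 0.0195 = 0.105 mol/L
[H2O2]_original = 0.105 × 500.0/10.2 = 5.16 mol/L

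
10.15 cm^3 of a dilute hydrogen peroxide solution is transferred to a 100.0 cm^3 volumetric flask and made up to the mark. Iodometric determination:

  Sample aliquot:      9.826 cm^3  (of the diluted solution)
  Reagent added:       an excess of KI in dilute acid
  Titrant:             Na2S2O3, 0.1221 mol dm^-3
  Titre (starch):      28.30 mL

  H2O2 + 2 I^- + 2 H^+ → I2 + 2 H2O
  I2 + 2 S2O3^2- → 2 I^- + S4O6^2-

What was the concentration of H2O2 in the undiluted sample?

n(S2O3^2-) = 0.02830 × 0.1221 = 3.455 × 10^-3 mol
n(I2) = n(S2O3^2-)/2 = 1.728 × 10^-3 mol
n(H2O2) in the aliquot = 1.728 × 10^-3 mol (1:1 ratio)
[H2O2]_dilute = 1.728 × 10^-3 / 0.009826 = 0.1758 mol/L
[H2O2]_original = 0.1758 × 100.0/10.15 = 1.732 mol/L

1.732 mol/L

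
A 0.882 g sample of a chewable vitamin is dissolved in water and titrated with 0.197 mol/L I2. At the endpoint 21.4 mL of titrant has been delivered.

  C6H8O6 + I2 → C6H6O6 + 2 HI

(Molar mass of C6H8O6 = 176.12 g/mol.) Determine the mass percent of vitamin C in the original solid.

84.2 %

n(I2) = 0.0214 L × 0.197 mol/L = 4.22 × 10^-3 mol
n(C6H8O6) = 4.22 × 10^-3 mol (1:1 ratio)
mass of C6H8O6 = 4.22 × 10^-3 × 176.12 g/mol = 0.742 g
% C6H8O6 = 0.742 / 0.882 × 100 = 84.2 %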